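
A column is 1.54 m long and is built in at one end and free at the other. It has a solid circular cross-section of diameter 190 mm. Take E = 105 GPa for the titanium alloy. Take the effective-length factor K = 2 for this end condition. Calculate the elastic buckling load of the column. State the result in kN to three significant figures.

P_cr ≈ 6990 kN

I = πd⁴/64 = π×190⁴/64 = 6.397×10^7 mm⁴
I = 6.397×10^7 mm⁴ = 6.397×10^-5 m⁴
Effective length L_e = K·L = 2 × 1.54 = 3.080 m
P_cr = π²EI / L_e² = π² × 105×10⁹ × 6.397×10^-5 / 3.080² = 6.988×10^6 N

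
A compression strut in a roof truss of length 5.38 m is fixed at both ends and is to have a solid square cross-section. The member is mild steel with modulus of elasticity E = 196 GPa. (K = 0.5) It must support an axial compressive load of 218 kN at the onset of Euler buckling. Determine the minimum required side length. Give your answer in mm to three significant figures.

L_e = K·L = 0.5 × 5.38 = 2.690 m
Required I = P_cr·L_e²/(π²E) = 2.180×10^5 × 2.690² / (π² × 1.96×10^11) = 8.155×10^-7 m⁴
I_req = 8.155×10^5 mm⁴
Solid square: I = a⁴/12  ⇒  a = (12I)^(1/4) = (12×8.155×10^5)^(1/4) = 55.9 mm

a ≈ 55.9 mm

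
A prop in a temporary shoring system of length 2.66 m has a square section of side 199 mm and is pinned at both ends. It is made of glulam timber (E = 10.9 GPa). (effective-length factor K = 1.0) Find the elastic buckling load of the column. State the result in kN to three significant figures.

P_cr ≈ 1990 kN

I = a⁴/12 = 199⁴/12 = 1.307×10^8 mm⁴
I = 1.307×10^8 mm⁴ = 1.307×10^-4 m⁴
Effective length L_e = K·L = 1 × 2.66 = 2.660 m
P_cr = π²EI / L_e² = π² × 10.9×10⁹ × 1.307×10^-4 / 2.660² = 1.987×10^6 N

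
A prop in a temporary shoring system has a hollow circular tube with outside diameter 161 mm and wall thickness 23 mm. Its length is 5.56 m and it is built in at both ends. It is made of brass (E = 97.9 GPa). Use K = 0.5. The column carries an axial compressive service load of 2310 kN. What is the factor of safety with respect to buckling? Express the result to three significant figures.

n ≈ 1.32

Inner diameter d_i = 161 − 2×23 = 115.0 mm
I = π(d_o⁴ − d_i⁴)/64 = π(161⁴ − 115.0⁴)/64 = 2.440×10^7 mm⁴
I = 2.440×10^7 mm⁴ = 2.440×10^-5 m⁴
Effective length L_e = K·L = 0.5 × 5.56 = 2.780 m
P_cr = π²EI / L_e² = π² × 97.9×10⁹ × 2.440×10^-5 / 2.780² = 3.050×10^6 N
Factor of safety n = P_cr / P = 3050.1 / 2310 = 1.32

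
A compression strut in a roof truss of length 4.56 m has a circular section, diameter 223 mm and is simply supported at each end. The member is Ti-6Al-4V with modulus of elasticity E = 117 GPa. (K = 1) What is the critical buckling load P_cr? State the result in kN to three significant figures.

P_cr ≈ 6740 kN

I = πd⁴/64 = π×223⁴/64 = 1.214×10^8 mm⁴
I = 1.214×10^8 mm⁴ = 1.214×10^-4 m⁴
Effective length L_e = K·L = 1 × 4.56 = 4.560 m
P_cr = π²EI / L_e² = π² × 117×10⁹ × 1.214×10^-4 / 4.560² = 6.741×10^6 N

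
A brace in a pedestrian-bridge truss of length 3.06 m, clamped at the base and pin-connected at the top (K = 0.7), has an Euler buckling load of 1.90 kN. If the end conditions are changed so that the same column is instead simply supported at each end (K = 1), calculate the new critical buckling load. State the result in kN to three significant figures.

P_cr ≈ 0.931 kN

P_cr ∝ 1/K², so P_cr,new = P_cr,old × (K_old/K_new)² = 1.90 × (0.7/1)²
= 1.90 × 0.4900 = 0.931 kN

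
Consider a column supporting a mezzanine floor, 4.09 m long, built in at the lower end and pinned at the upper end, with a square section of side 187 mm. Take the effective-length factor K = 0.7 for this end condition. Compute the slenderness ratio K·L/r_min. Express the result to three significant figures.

λ ≈ 53.0

I = a⁴/12 = 187⁴/12 = 1.019×10^8 mm⁴
A = 3.497×10^4 mm²;  r_min = √(I/A) = √(1.019×10^8/3.497×10^4) = 53.98 mm
L_e = K·L = 0.7 × 4.09 m = 2.863 m = 2863.0 mm
λ = L_e / r_min = 2863.0 / 53.98 = 53.0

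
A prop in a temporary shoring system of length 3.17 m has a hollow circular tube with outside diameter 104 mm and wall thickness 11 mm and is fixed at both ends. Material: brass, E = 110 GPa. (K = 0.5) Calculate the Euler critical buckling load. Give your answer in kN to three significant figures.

P_cr ≈ 1520 kN

Inner diameter d_i = 104 − 2×11 = 82.00 mm
I = π(d_o⁴ − d_i⁴)/64 = π(104⁴ − 82.00⁴)/64 = 3.523×10^6 mm⁴
I = 3.523×10^6 mm⁴ = 3.523×10^-6 m⁴
Effective length L_e = K·L = 0.5 × 3.17 = 1.585 m
P_cr = π²EI / L_e² = π² × 110×10⁹ × 3.523×10^-6 / 1.585² = 1.523×10^6 N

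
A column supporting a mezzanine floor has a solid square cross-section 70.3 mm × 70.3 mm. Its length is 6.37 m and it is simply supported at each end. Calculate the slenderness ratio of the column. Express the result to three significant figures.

For a square r = a/√12 = 70.3/√12 = 20.29 mm
L_e = K·L = 1 × 6.37 m = 6.370 m = 6370.0 mm
λ = L_e / r_min = 6370.0 / 20.29 = 314

λ ≈ 314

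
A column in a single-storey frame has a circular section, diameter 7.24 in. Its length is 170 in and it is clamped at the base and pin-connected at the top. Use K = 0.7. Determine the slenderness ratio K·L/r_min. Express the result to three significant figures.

For a solid circle r = d/4 = 7.24/4 = 1.810 in
L_e = K·L = 0.7 × 170 = 119.0 in
λ = L_e / r_min = 119.00 / 1.810 = 65.7

λ ≈ 65.7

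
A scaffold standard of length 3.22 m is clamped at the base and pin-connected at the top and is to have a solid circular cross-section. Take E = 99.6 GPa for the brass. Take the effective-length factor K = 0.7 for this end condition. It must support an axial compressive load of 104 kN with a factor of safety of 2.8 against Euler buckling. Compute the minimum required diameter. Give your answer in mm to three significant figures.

d ≈ 74.4 mm

Required P_cr = n·P = 2.8 × 104 = 291.2 kN
L_e = K·L = 0.7 × 3.22 = 2.254 m
Required I = P_cr·L_e²/(π²E) = 2.912×10^5 × 2.254² / (π² × 9.96×10^10) = 1.505×10^-6 m⁴
I_req = 1.505×10^6 mm⁴
Solid circle: I = πd⁴/64  ⇒  d = (64I/π)^(1/4) = (64×1.505×10^6/π)^(1/4) = 74.4 mm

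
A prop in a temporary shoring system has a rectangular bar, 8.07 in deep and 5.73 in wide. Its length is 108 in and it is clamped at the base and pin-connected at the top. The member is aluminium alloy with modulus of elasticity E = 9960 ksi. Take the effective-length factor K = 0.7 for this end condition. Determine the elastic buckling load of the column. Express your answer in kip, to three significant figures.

Buckling occurs about the weak axis: I_min = h·b³/12 with b = 5.73 in (the shorter side).
I_min = 8.07×5.73³/12 = 126.5 in⁴
Effective length L_e = K·L = 0.7 × 108 = 75.60 in
P_cr = π²EI / L_e² = π² × 9960×10³ × 126.5 / 75.60² = 2.176×10^6 lb

P_cr ≈ 2180 kip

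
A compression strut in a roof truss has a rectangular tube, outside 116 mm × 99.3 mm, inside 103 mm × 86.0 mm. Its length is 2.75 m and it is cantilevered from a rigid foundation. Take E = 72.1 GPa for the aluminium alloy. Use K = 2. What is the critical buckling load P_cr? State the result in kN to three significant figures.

Weak-axis I_min = (h_o·b_o³ − h_i·b_i³)/12 with b_o = 99.3, b_i = 86.00 mm (shorter outer/inner sides).
I_min = (116×99.3³ − 103.0×86.00³)/12 = 4.006×10^6 mm⁴
I = 4.006×10^6 mm⁴ = 4.006×10^-6 m⁴
Effective length L_e = K·L = 2 × 2.75 = 5.500 m
P_cr = π²EI / L_e² = π² × 72.1×10⁹ × 4.006×10^-6 / 5.500² = 9.423×10^4 N

P_cr ≈ 94.2 kN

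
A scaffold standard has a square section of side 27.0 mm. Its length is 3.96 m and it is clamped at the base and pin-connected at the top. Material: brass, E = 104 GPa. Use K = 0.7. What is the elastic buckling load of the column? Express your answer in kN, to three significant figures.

P_cr ≈ 5.92 kN

I = a⁴/12 = 27.0⁴/12 = 4.429×10^4 mm⁴
I = 4.429×10^4 mm⁴ = 4.429×10^-8 m⁴
Effective length L_e = K·L = 0.7 × 3.96 = 2.772 m
P_cr = π²EI / L_e² = π² × 104×10⁹ × 4.429×10^-8 / 2.772² = 5.916×10^3 N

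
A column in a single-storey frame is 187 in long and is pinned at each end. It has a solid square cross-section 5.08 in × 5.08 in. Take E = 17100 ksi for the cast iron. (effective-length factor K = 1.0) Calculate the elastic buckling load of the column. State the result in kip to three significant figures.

I = a⁴/12 = 5.08⁴/12 = 55.50 in⁴
Effective length L_e = K·L = 1 × 187 = 187.0 in
P_cr = π²EI / L_e² = π² × 17100×10³ × 55.50 / 187.0² = 2.678×10^5 lb

P_cr ≈ 268 kip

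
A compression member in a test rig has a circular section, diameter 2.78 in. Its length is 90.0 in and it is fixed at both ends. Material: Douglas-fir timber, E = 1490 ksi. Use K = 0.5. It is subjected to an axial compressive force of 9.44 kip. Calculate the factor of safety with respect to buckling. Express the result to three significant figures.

I = πd⁴/64 = π×2.78⁴/64 = 2.932 in⁴
Effective length L_e = K·L = 0.5 × 90.0 = 45.00 in
P_cr = π²EI / L_e² = π² × 1490×10³ × 2.932 / 45.00² = 2.129×10^4 lb
Factor of safety n = P_cr / P = 21.292 / 9.44 = 2.26

n ≈ 2.26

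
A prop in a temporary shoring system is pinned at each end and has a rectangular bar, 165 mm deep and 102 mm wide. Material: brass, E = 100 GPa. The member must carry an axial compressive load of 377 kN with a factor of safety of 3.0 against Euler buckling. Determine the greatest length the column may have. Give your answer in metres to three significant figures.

Buckling occurs about the weak axis: I_min = h·b³/12 with b = 102 mm (the shorter side).
I_min = 165×102³/12 = 1.459×10^7 mm⁴
I = 1.459×10^-5 m⁴
Required critical load P_cr = n·P = 3.0 × 377 = 1131 kN = 1.131×10^6 N
From P_cr = π²EI/(K·L)²:  L = (1/K)·√(π²EI/P_cr) = (1/1)·√(π²×1.00×10^11×1.459×10^-5/1.131×10^6)
L = 3.57 m

L_max ≈ 3.57 m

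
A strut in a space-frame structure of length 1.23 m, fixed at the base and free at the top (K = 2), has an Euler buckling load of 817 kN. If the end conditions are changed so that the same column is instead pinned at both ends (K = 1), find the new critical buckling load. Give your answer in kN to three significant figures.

P_cr ∝ 1/K², so P_cr,new = P_cr,old × (K_old/K_new)² = 817 × (2/1)²
= 817 × 4.000 = 3270 kN

P_cr ≈ 3270 kN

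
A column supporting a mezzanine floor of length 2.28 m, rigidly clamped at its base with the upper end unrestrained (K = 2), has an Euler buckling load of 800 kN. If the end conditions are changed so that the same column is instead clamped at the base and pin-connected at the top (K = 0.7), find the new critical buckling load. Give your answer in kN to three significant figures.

P_cr ≈ 6530 kN

P_cr ∝ 1/K², so P_cr,new = P_cr,old × (K_old/K_new)² = 800 × (2/0.7)²
= 800 × 8.163 = 6530 kN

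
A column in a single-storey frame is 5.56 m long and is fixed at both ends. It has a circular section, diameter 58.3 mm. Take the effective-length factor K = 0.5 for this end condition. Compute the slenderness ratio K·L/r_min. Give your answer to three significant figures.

λ ≈ 191

For a solid circle r = d/4 = 58.3/4 = 14.58 mm
L_e = K·L = 0.5 × 5.56 m = 2.780 m = 2780.0 mm
λ = L_e / r_min = 2780.0 / 14.57 = 191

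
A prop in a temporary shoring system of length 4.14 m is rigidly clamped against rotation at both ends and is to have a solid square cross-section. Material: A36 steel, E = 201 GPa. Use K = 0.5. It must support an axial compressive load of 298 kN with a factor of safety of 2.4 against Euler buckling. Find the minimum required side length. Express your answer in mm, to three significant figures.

Required P_cr = n·P = 2.4 × 298 = 715.2 kN
L_e = K·L = 0.5 × 4.14 = 2.070 m
Required I = P_cr·L_e²/(π²E) = 7.152×10^5 × 2.070² / (π² × 2.01×10^11) = 1.545×10^-6 m⁴
I_req = 1.545×10^6 mm⁴
Solid square: I = a⁴/12  ⇒  a = (12I)^(1/4) = (12×1.545×10^6)^(1/4) = 65.6 mm

a ≈ 65.6 mm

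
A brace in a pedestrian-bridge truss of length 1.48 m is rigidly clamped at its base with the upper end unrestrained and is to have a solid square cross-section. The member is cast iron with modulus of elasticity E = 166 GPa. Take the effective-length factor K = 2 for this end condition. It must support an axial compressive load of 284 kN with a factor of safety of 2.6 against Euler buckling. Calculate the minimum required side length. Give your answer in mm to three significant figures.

Required P_cr = n·P = 2.6 × 284 = 738.4 kN
L_e = K·L = 2 × 1.48 = 2.960 m
Required I = P_cr·L_e²/(π²E) = 7.384×10^5 × 2.960² / (π² × 1.66×10^11) = 3.949×10^-6 m⁴
I_req = 3.949×10^6 mm⁴
Solid square: I = a⁴/12  ⇒  a = (12I)^(1/4) = (12×3.949×10^6)^(1/4) = 83.0 mm

a ≈ 83.0 mm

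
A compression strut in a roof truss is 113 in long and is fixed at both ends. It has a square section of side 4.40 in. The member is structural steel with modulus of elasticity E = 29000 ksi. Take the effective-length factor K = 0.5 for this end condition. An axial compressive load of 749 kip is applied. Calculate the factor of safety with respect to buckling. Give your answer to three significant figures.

I = a⁴/12 = 4.40⁴/12 = 31.23 in⁴
Effective length L_e = K·L = 0.5 × 113 = 56.50 in
P_cr = π²EI / L_e² = π² × 29000×10³ × 31.23 / 56.50² = 2.800×10^6 lb
Factor of safety n = P_cr / P = 2800.5 / 749 = 3.74

n ≈ 3.74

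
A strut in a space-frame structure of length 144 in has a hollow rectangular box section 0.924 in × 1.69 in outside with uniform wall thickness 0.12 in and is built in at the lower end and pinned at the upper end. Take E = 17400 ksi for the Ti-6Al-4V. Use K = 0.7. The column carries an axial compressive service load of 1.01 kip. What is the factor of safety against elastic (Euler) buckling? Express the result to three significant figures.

Inner dimensions: h_i = 1.69 − 2×0.12 = 1.450 in, b_i = 0.924 − 2×0.12 = 0.6840 in
Weak-axis I_min = (h_o·b_o³ − h_i·b_i³)/12 with b_o = 0.924, b_i = 0.6840 in (shorter outer/inner sides).
I_min = (1.69×0.924³ − 1.450×0.6840³)/12 = 7.243×10^-2 in⁴
Effective length L_e = K·L = 0.7 × 144 = 100.8 in
P_cr = π²EI / L_e² = π² × 17400×10³ × 7.243×10^-2 / 100.8² = 1.224×10^3 lb
Factor of safety n = P_cr / P = 1.2242 / 1.01 = 1.21

n ≈ 1.21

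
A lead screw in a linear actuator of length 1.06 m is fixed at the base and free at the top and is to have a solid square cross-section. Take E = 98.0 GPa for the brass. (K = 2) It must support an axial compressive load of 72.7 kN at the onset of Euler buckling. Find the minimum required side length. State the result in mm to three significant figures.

a ≈ 44.9 mm

L_e = K·L = 2 × 1.06 = 2.120 m
Required I = P_cr·L_e²/(π²E) = 7.270×10^4 × 2.120² / (π² × 9.80×10^10) = 3.378×10^-7 m⁴
I_req = 3.378×10^5 mm⁴
Solid square: I = a⁴/12  ⇒  a = (12I)^(1/4) = (12×3.378×10^5)^(1/4) = 44.9 mm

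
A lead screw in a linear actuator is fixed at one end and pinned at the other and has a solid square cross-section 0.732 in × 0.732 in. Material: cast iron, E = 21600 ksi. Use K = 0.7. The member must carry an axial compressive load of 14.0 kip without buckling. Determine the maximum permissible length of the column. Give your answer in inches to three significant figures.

I = a⁴/12 = 0.732⁴/12 = 2.393×10^-2 in⁴
At the buckling limit P_cr = P = 1.400×10^4 lb
From P_cr = π²EI/(K·L)²:  L = (1/K)·√(π²EI/P_cr) = (1/0.7)·√(π²×2.16×10^7×2.393×10^-2/1.400×10^4)
L = 27.3 in

L_max ≈ 27.3 in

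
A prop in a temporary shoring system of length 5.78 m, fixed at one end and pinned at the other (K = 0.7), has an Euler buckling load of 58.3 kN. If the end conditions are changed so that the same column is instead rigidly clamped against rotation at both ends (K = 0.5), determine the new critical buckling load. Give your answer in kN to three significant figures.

P_cr ∝ 1/K², so P_cr,new = P_cr,old × (K_old/K_new)² = 58.3 × (0.7/0.5)²
= 58.3 × 1.960 = 114 kN

P_cr ≈ 114 kN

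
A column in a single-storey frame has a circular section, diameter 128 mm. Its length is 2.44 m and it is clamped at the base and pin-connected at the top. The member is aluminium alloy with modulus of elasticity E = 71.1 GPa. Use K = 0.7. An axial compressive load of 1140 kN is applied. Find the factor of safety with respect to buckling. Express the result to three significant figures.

I = πd⁴/64 = π×128⁴/64 = 1.318×10^7 mm⁴
I = 1.318×10^7 mm⁴ = 1.318×10^-5 m⁴
Effective length L_e = K·L = 0.7 × 2.44 = 1.708 m
P_cr = π²EI / L_e² = π² × 71.1×10⁹ × 1.318×10^-5 / 1.708² = 3.170×10^6 N
Factor of safety n = P_cr / P = 3169.6 / 1140 = 2.78

n ≈ 2.78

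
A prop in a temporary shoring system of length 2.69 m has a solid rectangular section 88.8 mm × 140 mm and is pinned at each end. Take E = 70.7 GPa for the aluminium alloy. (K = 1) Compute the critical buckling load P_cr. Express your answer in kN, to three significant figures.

Buckling occurs about the weak axis: I_min = h·b³/12 with b = 88.8 mm (the shorter side).
I_min = 140×88.8³/12 = 8.169×10^6 mm⁴
I = 8.169×10^6 mm⁴ = 8.169×10^-6 m⁴
Effective length L_e = K·L = 1 × 2.69 = 2.690 m
P_cr = π²EI / L_e² = π² × 70.7×10⁹ × 8.169×10^-6 / 2.690² = 7.878×10^5 N

P_cr ≈ 788 kN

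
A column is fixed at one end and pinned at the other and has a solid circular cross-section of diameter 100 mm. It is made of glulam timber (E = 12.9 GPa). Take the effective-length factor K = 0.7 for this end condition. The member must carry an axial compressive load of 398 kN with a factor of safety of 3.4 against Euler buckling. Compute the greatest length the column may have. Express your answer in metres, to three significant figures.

L_max ≈ 0.971 m

I = πd⁴/64 = π×100⁴/64 = 4.909×10^6 mm⁴
I = 4.909×10^-6 m⁴
Required critical load P_cr = n·P = 3.4 × 398 = 1353 kN = 1.353×10^6 N
From P_cr = π²EI/(K·L)²:  L = (1/K)·√(π²EI/P_cr) = (1/0.7)·√(π²×1.29×10^10×4.909×10^-6/1.353×10^6)
L = 0.971 m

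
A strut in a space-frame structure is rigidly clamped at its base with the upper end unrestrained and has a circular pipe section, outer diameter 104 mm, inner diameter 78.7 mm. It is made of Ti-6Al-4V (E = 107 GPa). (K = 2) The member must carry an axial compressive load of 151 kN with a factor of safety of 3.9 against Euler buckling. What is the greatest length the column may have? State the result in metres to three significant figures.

d_o = 104 mm, d_i = 78.7 mm
I = π(d_o⁴ − d_i⁴)/64 = π(104⁴ − 78.70⁴)/64 = 3.859×10^6 mm⁴
I = 3.859×10^-6 m⁴
Required critical load P_cr = n·P = 3.9 × 151 = 588.9 kN = 5.889×10^5 N
From P_cr = π²EI/(K·L)²:  L = (1/K)·√(π²EI/P_cr) = (1/2)·√(π²×1.07×10^11×3.859×10^-6/5.889×10^5)
L = 1.32 m

L_max ≈ 1.32 m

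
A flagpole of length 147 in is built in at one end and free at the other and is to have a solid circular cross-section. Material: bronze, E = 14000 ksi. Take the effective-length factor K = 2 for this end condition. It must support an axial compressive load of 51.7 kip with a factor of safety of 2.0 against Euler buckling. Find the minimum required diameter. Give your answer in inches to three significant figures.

d ≈ 6.02 in

Required P_cr = n·P = 2.0 × 51.7 = 103.4 kip
L_e = K·L = 2 × 147 = 294.0 in
Required I = P_cr·L_e²/(π²E) = 1.034×10^5 × 294.0² / (π² × 1.40×10^7) = 64.68 in⁴
Solid circle: I = πd⁴/64  ⇒  d = (64I/π)^(1/4) = (64×64.68/π)^(1/4) = 6.02 in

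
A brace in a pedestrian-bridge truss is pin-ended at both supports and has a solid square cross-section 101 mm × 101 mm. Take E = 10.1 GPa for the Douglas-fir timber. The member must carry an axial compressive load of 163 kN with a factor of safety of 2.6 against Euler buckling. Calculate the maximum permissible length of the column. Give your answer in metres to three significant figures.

I = a⁴/12 = 101⁴/12 = 8.672×10^6 mm⁴
I = 8.672×10^-6 m⁴
Required critical load P_cr = n·P = 2.6 × 163 = 423.8 kN = 4.238×10^5 N
From P_cr = π²EI/(K·L)²:  L = (1/K)·√(π²EI/P_cr) = (1/1)·√(π²×1.01×10^10×8.672×10^-6/4.238×10^5)
L = 1.43 m

L_max ≈ 1.43 m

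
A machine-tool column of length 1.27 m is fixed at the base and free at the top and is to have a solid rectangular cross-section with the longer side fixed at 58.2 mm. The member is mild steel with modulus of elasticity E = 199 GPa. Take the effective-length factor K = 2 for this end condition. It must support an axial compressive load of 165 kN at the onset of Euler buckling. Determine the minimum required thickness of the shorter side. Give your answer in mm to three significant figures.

L_e = K·L = 2 × 1.27 = 2.540 m
Required I = P_cr·L_e²/(π²E) = 1.650×10^5 × 2.540² / (π² × 1.99×10^11) = 5.420×10^-7 m⁴
I_req = 5.420×10^5 mm⁴
Rectangle, weak axis: I_min = h·b³/12 with h = 58.2 mm fixed  ⇒  b = (12I/h)^(1/3) = 48.2 mm

b ≈ 48.2 mm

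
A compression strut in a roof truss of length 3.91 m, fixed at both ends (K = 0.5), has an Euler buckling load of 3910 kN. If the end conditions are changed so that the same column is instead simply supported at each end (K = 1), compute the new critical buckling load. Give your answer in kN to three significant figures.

P_cr ≈ 978 kN

P_cr ∝ 1/K², so P_cr,new = P_cr,old × (K_old/K_new)² = 3910 × (0.5/1)²
= 3910 × 0.2500 = 978 kN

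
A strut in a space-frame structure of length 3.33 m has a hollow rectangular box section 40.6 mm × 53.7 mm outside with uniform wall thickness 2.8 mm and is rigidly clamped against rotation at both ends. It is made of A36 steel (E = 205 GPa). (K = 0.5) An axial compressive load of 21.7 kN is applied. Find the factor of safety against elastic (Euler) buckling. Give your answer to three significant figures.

n ≈ 4.29

Inner dimensions: h_i = 53.7 − 2×2.8 = 48.10 mm, b_i = 40.6 − 2×2.8 = 35.00 mm
Weak-axis I_min = (h_o·b_o³ − h_i·b_i³)/12 with b_o = 40.6, b_i = 35.00 mm (shorter outer/inner sides).
I_min = (53.7×40.6³ − 48.10×35.00³)/12 = 1.276×10^5 mm⁴
I = 1.276×10^5 mm⁴ = 1.276×10^-7 m⁴
Effective length L_e = K·L = 0.5 × 3.33 = 1.665 m
P_cr = π²EI / L_e² = π² × 205×10⁹ × 1.276×10^-7 / 1.665² = 9.315×10^4 N
Factor of safety n = P_cr / P = 93.145 / 21.7 = 4.29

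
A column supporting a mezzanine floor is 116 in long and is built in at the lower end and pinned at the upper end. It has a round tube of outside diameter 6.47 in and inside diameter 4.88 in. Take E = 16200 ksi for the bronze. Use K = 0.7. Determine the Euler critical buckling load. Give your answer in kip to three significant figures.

P_cr ≈ 1410 kip

d_o = 6.47 in, d_i = 4.88 in
I = π(d_o⁴ − d_i⁴)/64 = π(6.47⁴ − 4.880⁴)/64 = 58.18 in⁴
Effective length L_e = K·L = 0.7 × 116 = 81.20 in
P_cr = π²EI / L_e² = π² × 16200×10³ × 58.18 / 81.20² = 1.411×10^6 lb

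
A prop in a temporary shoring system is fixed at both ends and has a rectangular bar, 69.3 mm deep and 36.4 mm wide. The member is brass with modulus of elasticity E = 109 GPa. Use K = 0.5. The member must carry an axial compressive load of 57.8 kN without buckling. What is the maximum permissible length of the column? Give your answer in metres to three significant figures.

Buckling occurs about the weak axis: I_min = h·b³/12 with b = 36.4 mm (the shorter side).
I_min = 69.3×36.4³/12 = 2.785×10^5 mm⁴
I = 2.785×10^-7 m⁴
At the buckling limit P_cr = P = 5.780×10^4 N
From P_cr = π²EI/(K·L)²:  L = (1/K)·√(π²EI/P_cr) = (1/0.5)·√(π²×1.09×10^11×2.785×10^-7/5.780×10^4)
L = 4.55 m

L_max ≈ 4.55 m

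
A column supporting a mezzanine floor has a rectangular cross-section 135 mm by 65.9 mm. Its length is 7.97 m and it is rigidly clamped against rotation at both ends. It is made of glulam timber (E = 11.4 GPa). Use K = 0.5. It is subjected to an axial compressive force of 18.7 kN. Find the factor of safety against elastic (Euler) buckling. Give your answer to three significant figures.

Buckling occurs about the weak axis: I_min = h·b³/12 with b = 65.9 mm (the shorter side).
I_min = 135×65.9³/12 = 3.220×10^6 mm⁴
I = 3.220×10^6 mm⁴ = 3.220×10^-6 m⁴
Effective length L_e = K·L = 0.5 × 7.97 = 3.985 m
P_cr = π²EI / L_e² = π² × 11.4×10⁹ × 3.220×10^-6 / 3.985² = 2.281×10^4 N
Factor of safety n = P_cr / P = 22.812 / 18.7 = 1.22

n ≈ 1.22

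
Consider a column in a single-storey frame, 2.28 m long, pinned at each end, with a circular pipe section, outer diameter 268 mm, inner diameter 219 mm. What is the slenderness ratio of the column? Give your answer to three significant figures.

d_o = 268 mm, d_i = 219 mm
I = π(d_o⁴ − d_i⁴)/64 = π(268⁴ − 219.0⁴)/64 = 1.403×10^8 mm⁴
A = 1.874×10^4 mm²;  r_min = √(I/A) = √(1.403×10^8/1.874×10^4) = 86.52 mm
L_e = K·L = 1 × 2.28 m = 2.280 m = 2280.0 mm
λ = L_e / r_min = 2280.0 / 86.52 = 26.4

λ ≈ 26.4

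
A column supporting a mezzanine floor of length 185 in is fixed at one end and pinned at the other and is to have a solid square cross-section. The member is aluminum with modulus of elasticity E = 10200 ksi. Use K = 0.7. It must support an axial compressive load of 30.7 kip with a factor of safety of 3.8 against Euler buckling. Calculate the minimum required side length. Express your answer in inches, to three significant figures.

Required P_cr = n·P = 3.8 × 30.7 = 116.7 kip
L_e = K·L = 0.7 × 185 = 129.5 in
Required I = P_cr·L_e²/(π²E) = 1.167×10^5 × 129.5² / (π² × 1.02×10^7) = 19.43 in⁴
Solid square: I = a⁴/12  ⇒  a = (12I)^(1/4) = (12×19.43)^(1/4) = 3.91 in

a ≈ 3.91 in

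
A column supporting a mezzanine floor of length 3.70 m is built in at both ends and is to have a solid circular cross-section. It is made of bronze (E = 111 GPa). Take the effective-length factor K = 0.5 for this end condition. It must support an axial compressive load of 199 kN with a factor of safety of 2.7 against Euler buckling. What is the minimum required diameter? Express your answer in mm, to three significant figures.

Required P_cr = n·P = 2.7 × 199 = 537.3 kN
L_e = K·L = 0.5 × 3.70 = 1.850 m
Required I = P_cr·L_e²/(π²E) = 5.373×10^5 × 1.850² / (π² × 1.11×10^11) = 1.679×10^-6 m⁴
I_req = 1.679×10^6 mm⁴
Solid circle: I = πd⁴/64  ⇒  d = (64I/π)^(1/4) = (64×1.679×10^6/π)^(1/4) = 76.5 mm

d ≈ 76.5 mm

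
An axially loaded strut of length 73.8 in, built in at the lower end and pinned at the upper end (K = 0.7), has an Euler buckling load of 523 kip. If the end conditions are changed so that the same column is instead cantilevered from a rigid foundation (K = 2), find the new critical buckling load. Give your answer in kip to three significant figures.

P_cr ∝ 1/K², so P_cr,new = P_cr,old × (K_old/K_new)² = 523 × (0.7/2)²
= 523 × 0.1225 = 64.1 kip

P_cr ≈ 64.1 kip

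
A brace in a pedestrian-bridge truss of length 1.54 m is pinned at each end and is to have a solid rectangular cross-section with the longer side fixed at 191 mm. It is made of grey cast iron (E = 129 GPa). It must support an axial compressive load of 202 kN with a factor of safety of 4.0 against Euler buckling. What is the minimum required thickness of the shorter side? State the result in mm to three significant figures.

Required P_cr = n·P = 4.0 × 202 = 808.0 kN
L_e = K·L = 1 × 1.54 = 1.540 m
Required I = P_cr·L_e²/(π²E) = 8.080×10^5 × 1.540² / (π² × 1.29×10^11) = 1.505×10^-6 m⁴
I_req = 1.505×10^6 mm⁴
Rectangle, weak axis: I_min = h·b³/12 with h = 191 mm fixed  ⇒  b = (12I/h)^(1/3) = 45.6 mm

b ≈ 45.6 mm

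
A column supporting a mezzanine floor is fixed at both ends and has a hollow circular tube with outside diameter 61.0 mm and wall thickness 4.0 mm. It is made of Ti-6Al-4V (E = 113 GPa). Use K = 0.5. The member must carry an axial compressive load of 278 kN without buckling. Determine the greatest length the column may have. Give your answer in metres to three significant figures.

Inner diameter d_i = 61.0 − 2×4.0 = 53.00 mm
I = π(d_o⁴ − d_i⁴)/64 = π(61.0⁴ − 53.00⁴)/64 = 2.923×10^5 mm⁴
I = 2.923×10^-7 m⁴
At the buckling limit P_cr = P = 2.780×10^5 N
From P_cr = π²EI/(K·L)²:  L = (1/K)·√(π²EI/P_cr) = (1/0.5)·√(π²×1.13×10^11×2.923×10^-7/2.780×10^5)
L = 2.17 m

L_max ≈ 2.17 m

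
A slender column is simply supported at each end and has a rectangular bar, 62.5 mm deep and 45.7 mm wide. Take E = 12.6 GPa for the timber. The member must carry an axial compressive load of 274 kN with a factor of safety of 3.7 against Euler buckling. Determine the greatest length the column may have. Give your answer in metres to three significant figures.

Buckling occurs about the weak axis: I_min = h·b³/12 with b = 45.7 mm (the shorter side).
I_min = 62.5×45.7³/12 = 4.971×10^5 mm⁴
I = 4.971×10^-7 m⁴
Required critical load P_cr = n·P = 3.7 × 274 = 1014 kN = 1.014×10^6 N
From P_cr = π²EI/(K·L)²:  L = (1/K)·√(π²EI/P_cr) = (1/1)·√(π²×1.26×10^10×4.971×10^-7/1.014×10^6)
L = 0.247 m

L_max ≈ 0.247 m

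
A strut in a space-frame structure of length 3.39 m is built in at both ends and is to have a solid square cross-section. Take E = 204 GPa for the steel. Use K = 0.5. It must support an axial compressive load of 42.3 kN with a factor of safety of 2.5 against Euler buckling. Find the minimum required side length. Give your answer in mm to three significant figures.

a ≈ 36.7 mm

Required P_cr = n·P = 2.5 × 42.3 = 105.8 kN
L_e = K·L = 0.5 × 3.39 = 1.695 m
Required I = P_cr·L_e²/(π²E) = 1.057×10^5 × 1.695² / (π² × 2.04×10^11) = 1.509×10^-7 m⁴
I_req = 1.509×10^5 mm⁴
Solid square: I = a⁴/12  ⇒  a = (12I)^(1/4) = (12×1.509×10^5)^(1/4) = 36.7 mm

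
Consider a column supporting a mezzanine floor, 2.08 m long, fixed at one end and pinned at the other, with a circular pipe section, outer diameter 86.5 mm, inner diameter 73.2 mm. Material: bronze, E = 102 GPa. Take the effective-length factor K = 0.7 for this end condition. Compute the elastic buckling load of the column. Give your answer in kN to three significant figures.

P_cr ≈ 636 kN

d_o = 86.5 mm, d_i = 73.2 mm
I = π(d_o⁴ − d_i⁴)/64 = π(86.5⁴ − 73.20⁴)/64 = 1.339×10^6 mm⁴
I = 1.339×10^6 mm⁴ = 1.339×10^-6 m⁴
Effective length L_e = K·L = 0.7 × 2.08 = 1.456 m
P_cr = π²EI / L_e² = π² × 102×10⁹ × 1.339×10^-6 / 1.456² = 6.357×10^5 N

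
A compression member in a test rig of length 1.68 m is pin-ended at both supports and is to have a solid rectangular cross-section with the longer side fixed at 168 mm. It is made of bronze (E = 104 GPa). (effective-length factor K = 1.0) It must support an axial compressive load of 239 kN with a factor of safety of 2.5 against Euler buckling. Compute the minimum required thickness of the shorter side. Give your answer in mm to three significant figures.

b ≈ 49.0 mm

Required P_cr = n·P = 2.5 × 239 = 597.5 kN
L_e = K·L = 1 × 1.68 = 1.680 m
Required I = P_cr·L_e²/(π²E) = 5.975×10^5 × 1.680² / (π² × 1.04×10^11) = 1.643×10^-6 m⁴
I_req = 1.643×10^6 mm⁴
Rectangle, weak axis: I_min = h·b³/12 with h = 168 mm fixed  ⇒  b = (12I/h)^(1/3) = 49.0 mm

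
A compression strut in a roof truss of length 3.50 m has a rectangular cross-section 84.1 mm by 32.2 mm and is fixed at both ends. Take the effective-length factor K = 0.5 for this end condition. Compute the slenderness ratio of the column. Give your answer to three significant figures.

For a rectangle r_min = b/√12 = 32.2/√12 = 9.295 mm
L_e = K·L = 0.5 × 3.50 m = 1.750 m = 1750.0 mm
λ = L_e / r_min = 1750.0 / 9.295 = 188

λ ≈ 188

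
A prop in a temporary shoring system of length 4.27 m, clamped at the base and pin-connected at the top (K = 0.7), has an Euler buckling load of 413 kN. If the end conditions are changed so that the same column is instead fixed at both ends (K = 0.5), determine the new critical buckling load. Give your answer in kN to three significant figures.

P_cr ∝ 1/K², so P_cr,new = P_cr,old × (K_old/K_new)² = 413 × (0.7/0.5)²
= 413 × 1.960 = 809 kN

P_cr ≈ 809 kN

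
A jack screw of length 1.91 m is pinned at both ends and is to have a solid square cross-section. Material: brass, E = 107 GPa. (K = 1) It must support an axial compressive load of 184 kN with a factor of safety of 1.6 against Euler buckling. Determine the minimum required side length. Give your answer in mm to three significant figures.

Required P_cr = n·P = 1.6 × 184 = 294.4 kN
L_e = K·L = 1 × 1.91 = 1.910 m
Required I = P_cr·L_e²/(π²E) = 2.944×10^5 × 1.910² / (π² × 1.07×10^11) = 1.017×10^-6 m⁴
I_req = 1.017×10^6 mm⁴
Solid square: I = a⁴/12  ⇒  a = (12I)^(1/4) = (12×1.017×10^6)^(1/4) = 59.1 mm

a ≈ 59.1 mm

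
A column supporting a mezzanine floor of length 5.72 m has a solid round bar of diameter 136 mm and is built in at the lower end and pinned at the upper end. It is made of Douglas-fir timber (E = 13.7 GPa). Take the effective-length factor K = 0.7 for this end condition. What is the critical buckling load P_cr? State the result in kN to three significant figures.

I = πd⁴/64 = π×136⁴/64 = 1.679×10^7 mm⁴
I = 1.679×10^7 mm⁴ = 1.679×10^-5 m⁴
Effective length L_e = K·L = 0.7 × 5.72 = 4.004 m
P_cr = π²EI / L_e² = π² × 13.7×10⁹ × 1.679×10^-5 / 4.004² = 1.416×10^5 N

P_cr ≈ 142 kN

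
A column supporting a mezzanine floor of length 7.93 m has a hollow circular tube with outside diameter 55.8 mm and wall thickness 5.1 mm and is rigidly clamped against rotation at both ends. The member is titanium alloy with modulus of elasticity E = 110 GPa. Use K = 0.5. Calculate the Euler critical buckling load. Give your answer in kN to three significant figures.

P_cr ≈ 18.2 kN

Inner diameter d_i = 55.8 − 2×5.1 = 45.60 mm
I = π(d_o⁴ − d_i⁴)/64 = π(55.8⁴ − 45.60⁴)/64 = 2.636×10^5 mm⁴
I = 2.636×10^5 mm⁴ = 2.636×10^-7 m⁴
Effective length L_e = K·L = 0.5 × 7.93 = 3.965 m
P_cr = π²EI / L_e² = π² × 110×10⁹ × 2.636×10^-7 / 3.965² = 1.821×10^4 N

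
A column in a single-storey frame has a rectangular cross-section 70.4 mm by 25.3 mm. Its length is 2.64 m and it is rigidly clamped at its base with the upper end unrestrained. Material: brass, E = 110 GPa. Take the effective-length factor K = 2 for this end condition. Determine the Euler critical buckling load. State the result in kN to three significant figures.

Buckling occurs about the weak axis: I_min = h·b³/12 with b = 25.3 mm (the shorter side).
I_min = 70.4×25.3³/12 = 9.501×10^4 mm⁴
I = 9.501×10^4 mm⁴ = 9.501×10^-8 m⁴
Effective length L_e = K·L = 2 × 2.64 = 5.280 m
P_cr = π²EI / L_e² = π² × 110×10⁹ × 9.501×10^-8 / 5.280² = 3.700×10^3 N

P_cr ≈ 3.70 kN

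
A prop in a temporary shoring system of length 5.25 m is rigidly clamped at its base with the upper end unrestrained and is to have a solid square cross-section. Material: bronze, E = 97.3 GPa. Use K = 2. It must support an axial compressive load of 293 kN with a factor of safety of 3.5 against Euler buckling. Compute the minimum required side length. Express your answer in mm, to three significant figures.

a ≈ 194 mm

Required P_cr = n·P = 3.5 × 293 = 1026 kN
L_e = K·L = 2 × 5.25 = 10.50 m
Required I = P_cr·L_e²/(π²E) = 1.026×10^6 × 10.50² / (π² × 9.73×10^10) = 1.177×10^-4 m⁴
I_req = 1.177×10^8 mm⁴
Solid square: I = a⁴/12  ⇒  a = (12I)^(1/4) = (12×1.177×10^8)^(1/4) = 194 mm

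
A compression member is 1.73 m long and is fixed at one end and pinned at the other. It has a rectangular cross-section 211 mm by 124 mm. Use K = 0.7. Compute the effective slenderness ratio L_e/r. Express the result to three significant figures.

λ ≈ 33.8

Buckling occurs about the weak axis: I_min = h·b³/12 with b = 124 mm (the shorter side).
I_min = 211×124³/12 = 3.352×10^7 mm⁴
A = 2.616×10^4 mm²;  r_min = √(I/A) = √(3.352×10^7/2.616×10^4) = 35.80 mm
L_e = K·L = 0.7 × 1.73 m = 1.211 m = 1211.0 mm
λ = L_e / r_min = 1211.0 / 35.80 = 33.8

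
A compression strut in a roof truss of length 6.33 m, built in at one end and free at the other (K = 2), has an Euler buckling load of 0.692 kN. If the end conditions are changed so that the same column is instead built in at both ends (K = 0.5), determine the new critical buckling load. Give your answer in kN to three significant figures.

P_cr ∝ 1/K², so P_cr,new = P_cr,old × (K_old/K_new)² = 0.692 × (2/0.5)²
= 0.692 × 16.00 = 11.1 kN

P_cr ≈ 11.1 kN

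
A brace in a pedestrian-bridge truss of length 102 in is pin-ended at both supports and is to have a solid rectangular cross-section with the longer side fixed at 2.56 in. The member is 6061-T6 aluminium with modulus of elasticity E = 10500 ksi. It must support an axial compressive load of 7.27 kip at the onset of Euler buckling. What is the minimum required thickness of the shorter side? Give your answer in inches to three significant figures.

L_e = K·L = 1 × 102 = 102.0 in
Required I = P_cr·L_e²/(π²E) = 7.270×10^3 × 102.0² / (π² × 1.05×10^7) = 0.7299 in⁴
Rectangle, weak axis: I_min = h·b³/12 with h = 2.56 in fixed  ⇒  b = (12I/h)^(1/3) = 1.51 in

b ≈ 1.51 in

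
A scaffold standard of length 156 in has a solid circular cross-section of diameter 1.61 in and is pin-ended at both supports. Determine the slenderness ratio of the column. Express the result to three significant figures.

λ ≈ 388

For a solid circle r = d/4 = 1.61/4 = 0.4025 in
L_e = K·L = 1 × 156 = 156.0 in
λ = L_e / r_min = 156.00 / 0.4025 = 388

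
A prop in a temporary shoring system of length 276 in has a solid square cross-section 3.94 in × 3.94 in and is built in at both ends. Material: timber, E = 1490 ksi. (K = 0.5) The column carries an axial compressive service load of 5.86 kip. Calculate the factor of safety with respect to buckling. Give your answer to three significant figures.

n ≈ 2.65

I = a⁴/12 = 3.94⁴/12 = 20.08 in⁴
Effective length L_e = K·L = 0.5 × 276 = 138.0 in
P_cr = π²EI / L_e² = π² × 1490×10³ × 20.08 / 138.0² = 1.551×10^4 lb
Factor of safety n = P_cr / P = 15.507 / 5.86 = 2.65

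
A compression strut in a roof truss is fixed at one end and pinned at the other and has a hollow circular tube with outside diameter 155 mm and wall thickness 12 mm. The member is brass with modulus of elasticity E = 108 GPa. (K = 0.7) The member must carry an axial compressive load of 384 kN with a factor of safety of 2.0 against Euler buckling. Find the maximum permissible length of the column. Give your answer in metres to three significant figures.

L_max ≈ 6.27 m

Inner diameter d_i = 155 − 2×12 = 131.0 mm
I = π(d_o⁴ − d_i⁴)/64 = π(155⁴ − 131.0⁴)/64 = 1.388×10^7 mm⁴
I = 1.388×10^-5 m⁴
Required critical load P_cr = n·P = 2.0 × 384 = 768.0 kN = 7.680×10^5 N
From P_cr = π²EI/(K·L)²:  L = (1/K)·√(π²EI/P_cr) = (1/0.7)·√(π²×1.08×10^11×1.388×10^-5/7.680×10^5)
L = 6.27 m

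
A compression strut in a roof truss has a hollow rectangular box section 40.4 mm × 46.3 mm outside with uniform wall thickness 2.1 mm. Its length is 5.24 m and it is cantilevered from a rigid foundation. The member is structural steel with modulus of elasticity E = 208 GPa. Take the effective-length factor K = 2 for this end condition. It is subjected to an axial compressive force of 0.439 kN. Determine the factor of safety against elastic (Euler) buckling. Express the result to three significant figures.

n ≈ 3.75

Inner dimensions: h_i = 46.3 − 2×2.1 = 42.10 mm, b_i = 40.4 − 2×2.1 = 36.20 mm
Weak-axis I_min = (h_o·b_o³ − h_i·b_i³)/12 with b_o = 40.4, b_i = 36.20 mm (shorter outer/inner sides).
I_min = (46.3×40.4³ − 42.10×36.20³)/12 = 8.799×10^4 mm⁴
I = 8.799×10^4 mm⁴ = 8.799×10^-8 m⁴
Effective length L_e = K·L = 2 × 5.24 = 10.48 m
P_cr = π²EI / L_e² = π² × 208×10⁹ × 8.799×10^-8 / 10.48² = 1.645×10^3 N
Factor of safety n = P_cr / P = 1.6446 / 0.439 = 3.75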